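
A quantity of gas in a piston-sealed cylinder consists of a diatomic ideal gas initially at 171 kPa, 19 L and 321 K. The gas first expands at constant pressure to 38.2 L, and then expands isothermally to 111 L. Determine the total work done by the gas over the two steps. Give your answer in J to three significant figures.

Step 1 (isobaric): W = PΔV = (171 kPa)(38.2 − 19 L) = 3283 J.
After step 1: P = 171 kPa, V = 38.2 L, T = 645.4 K.
Step 2 (isothermal): W = P₁V₁ ln(V₂/V₁) = (6532) ln(111/38.2) = 6968 J.
W_total = 3283 + 6968 = 10251 J.

W_total ≈ 10300 J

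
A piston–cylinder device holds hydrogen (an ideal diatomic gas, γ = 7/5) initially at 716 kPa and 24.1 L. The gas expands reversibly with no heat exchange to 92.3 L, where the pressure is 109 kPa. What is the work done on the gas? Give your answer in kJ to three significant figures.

Adiabatic: W = (P₁V₁ − P₂V₂)/(γ − 1) with γ = 7/5.
P₁V₁ = 17256 J, P₂V₂ = 10061 J.
W = (17256 − 10061) / 0.4 = 17987 J.
Work on gas = −W_by = -17987 J.

W ≈ -18.0 kJ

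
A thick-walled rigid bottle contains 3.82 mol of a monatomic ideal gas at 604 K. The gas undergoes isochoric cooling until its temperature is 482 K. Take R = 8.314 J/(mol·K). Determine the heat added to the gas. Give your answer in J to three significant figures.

Q ≈ -5810 J

Constant volume ⇒ W = 0, so Q = ΔU = nCᵥΔT with Cᵥ = 3R/2 = 12.47 J/(mol·K).
ΔU = (3.82)(12.47)(482 − 604) = -5812 J.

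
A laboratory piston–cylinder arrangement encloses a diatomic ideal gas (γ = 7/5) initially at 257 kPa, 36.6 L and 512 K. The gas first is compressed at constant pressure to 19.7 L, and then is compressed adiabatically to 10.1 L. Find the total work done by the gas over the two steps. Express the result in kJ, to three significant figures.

W_total ≈ -8.22 kJ

Step 1 (isobaric): W = PΔV = (257 kPa)(19.7 − 36.6 L) = -4343 J.
After step 1: P = 257 kPa, V = 19.7 L, T = 275.6 K.
Step 2 (adiabatic): W = (P₁V₁ − P₂V₂)/(γ−1) = (5063 − 6614)/0.4 = -3877 J.
W_total = -4343 − 3877 = -8221 J.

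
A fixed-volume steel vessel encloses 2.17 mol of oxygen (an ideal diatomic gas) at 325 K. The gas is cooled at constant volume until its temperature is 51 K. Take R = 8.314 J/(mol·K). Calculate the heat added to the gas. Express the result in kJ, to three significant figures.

Q ≈ -12.4 kJ

Constant volume ⇒ W = 0, so Q = ΔU = nCᵥΔT with Cᵥ = 5R/2 = 20.79 J/(mol·K).
ΔU = (2.17)(20.79)(51 − 325) = -12358 J.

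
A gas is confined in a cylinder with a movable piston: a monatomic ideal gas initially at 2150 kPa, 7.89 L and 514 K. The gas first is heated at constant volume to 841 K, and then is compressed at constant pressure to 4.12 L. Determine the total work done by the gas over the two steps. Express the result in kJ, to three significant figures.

W_total ≈ -13.3 kJ

Step 1 (isochoric): W = 0 (constant volume).
After step 1: P = 3518 kPa (V unchanged).
Step 2 (isobaric): W = PΔV = (3518 kPa)(4.12 − 7.89 L) = -13262 J.
W_total = 0 − 13262 = -13262 J.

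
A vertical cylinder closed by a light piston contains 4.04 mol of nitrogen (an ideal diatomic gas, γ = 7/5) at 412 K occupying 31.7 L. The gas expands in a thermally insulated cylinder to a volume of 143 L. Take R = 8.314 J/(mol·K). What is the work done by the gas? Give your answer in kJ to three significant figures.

Adiabatic: TV^(γ−1) = const with γ = 7/5.
T₂ = T₁ (V₁/V₂)^(γ−1) = 412 × (31.7/143)^0.4 = 412 × 0.5474 = 225.5 K.
W_by = nCᵥ(T₁ − T₂) = (4.04)(20.79)(412 − 225.5) = 15659 J.

W ≈ 15.7 kJ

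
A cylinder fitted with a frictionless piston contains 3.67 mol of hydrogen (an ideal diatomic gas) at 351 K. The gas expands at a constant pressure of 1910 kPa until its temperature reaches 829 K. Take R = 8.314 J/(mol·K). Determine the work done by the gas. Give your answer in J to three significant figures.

Isobaric: W = P ΔV = nR ΔT.
W = (3.67)(8.314)(829 − 351) = 14585 J.

W ≈ 14600 J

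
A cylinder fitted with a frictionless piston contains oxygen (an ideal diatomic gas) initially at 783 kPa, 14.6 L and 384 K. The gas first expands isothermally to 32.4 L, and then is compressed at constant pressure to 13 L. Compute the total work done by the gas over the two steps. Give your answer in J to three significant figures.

W_total ≈ 2270 J

Step 1 (isothermal): W = P₁V₁ ln(V₂/V₁) = (11432) ln(32.4/14.6) = 9113 J.
After step 1: P = 352.8 kPa, V = 32.4 L, T = 384 K.
Step 2 (isobaric): W = PΔV = (352.8 kPa)(13 − 32.4 L) = -6845 J.
W_total = 9113 − 6845 = 2268 J.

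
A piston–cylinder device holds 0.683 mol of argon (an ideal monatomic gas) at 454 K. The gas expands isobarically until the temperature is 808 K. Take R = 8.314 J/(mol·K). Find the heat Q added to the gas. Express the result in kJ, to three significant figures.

Q ≈ 5.03 kJ

Isobaric: W = nRΔT = (0.683)(8.314)(354) = 2010 J.
ΔU = nCᵥΔT with Cᵥ = 3R/2: ΔU = (0.683)(12.47)(354) = 3015 J.
Q = ΔU + W = 3015 + 2010 = 5025 J.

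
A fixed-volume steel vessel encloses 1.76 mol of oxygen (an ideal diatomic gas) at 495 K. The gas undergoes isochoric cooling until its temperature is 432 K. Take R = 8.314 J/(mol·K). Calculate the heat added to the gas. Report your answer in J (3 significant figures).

Q ≈ -2300 J

Constant volume ⇒ W = 0, so Q = ΔU = nCᵥΔT with Cᵥ = 5R/2 = 20.79 J/(mol·K).
ΔU = (1.76)(20.79)(432 − 495) = -2305 J.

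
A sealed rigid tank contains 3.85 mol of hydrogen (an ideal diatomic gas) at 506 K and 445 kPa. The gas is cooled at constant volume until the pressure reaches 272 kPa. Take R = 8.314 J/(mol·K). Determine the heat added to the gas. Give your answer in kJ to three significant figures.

Constant volume ⇒ W = 0, so Q = ΔU = nCᵥΔT with Cᵥ = 5R/2 = 20.79 J/(mol·K).
At constant V, T₂/T₁ = P₂/P₁ ⇒ ΔT = T₁(P₂/P₁ − 1) = 506·(272/445 − 1) = -196.7 K.
ΔU = (3.85)(20.79)(-196.7) = -15742 J.

Q ≈ -15.7 kJ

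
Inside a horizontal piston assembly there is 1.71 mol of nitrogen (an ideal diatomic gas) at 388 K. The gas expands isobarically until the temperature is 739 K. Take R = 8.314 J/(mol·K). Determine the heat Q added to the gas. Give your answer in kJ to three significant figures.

Q ≈ 17.5 kJ

Isobaric: W = nRΔT = (1.71)(8.314)(351) = 4990 J.
ΔU = nCᵥΔT with Cᵥ = 5R/2: ΔU = (1.71)(20.79)(351) = 12475 J.
Q = ΔU + W = 12475 + 4990 = 17466 J.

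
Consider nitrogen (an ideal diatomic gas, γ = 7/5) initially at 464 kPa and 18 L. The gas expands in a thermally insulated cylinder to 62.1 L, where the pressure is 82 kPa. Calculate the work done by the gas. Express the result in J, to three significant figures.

W ≈ 8150 J

Adiabatic: W = (P₁V₁ − P₂V₂)/(γ − 1) with γ = 7/5.
P₁V₁ = 8352 J, P₂V₂ = 5092 J.
W = (8352 − 5092) / 0.4 = 8150 J.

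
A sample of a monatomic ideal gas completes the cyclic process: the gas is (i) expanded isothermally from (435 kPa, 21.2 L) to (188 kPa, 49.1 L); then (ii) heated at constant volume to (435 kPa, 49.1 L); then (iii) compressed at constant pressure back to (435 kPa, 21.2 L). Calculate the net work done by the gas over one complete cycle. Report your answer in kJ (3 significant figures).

W_net ≈ -4.39 kJ

Leg (i): W = PᵢVᵢ ln(V_f/Vᵢ) = (9222) ln(49.1/21.2) = 7745 J.
Leg (ii): W = 0.
Leg (iii): W = PΔV = (435)(21.2 − 49.1) = -12137 J.
W_net = 7745 − 12137 = -4391 J.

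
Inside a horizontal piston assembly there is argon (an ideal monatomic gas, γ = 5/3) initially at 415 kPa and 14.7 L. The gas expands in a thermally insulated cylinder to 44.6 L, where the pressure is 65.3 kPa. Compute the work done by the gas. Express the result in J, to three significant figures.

Adiabatic: W = (P₁V₁ − P₂V₂)/(γ − 1) with γ = 5/3.
P₁V₁ = 6100 J, P₂V₂ = 2912 J.
W = (6100 − 2912) / 0.6667 = 4782 J.

W ≈ 4780 J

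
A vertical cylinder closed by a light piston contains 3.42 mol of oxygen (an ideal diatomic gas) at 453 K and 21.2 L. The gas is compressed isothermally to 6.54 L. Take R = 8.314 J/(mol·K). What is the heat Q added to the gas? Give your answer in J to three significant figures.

Q ≈ -15100 J

Isothermal ⇒ ΔU = 0, so Q = W = nRT ln(V₂/V₁).
Q = (3.42)(8.314)(453) ln(6.54/21.2) = 12881 × -1.176 = -15148 J.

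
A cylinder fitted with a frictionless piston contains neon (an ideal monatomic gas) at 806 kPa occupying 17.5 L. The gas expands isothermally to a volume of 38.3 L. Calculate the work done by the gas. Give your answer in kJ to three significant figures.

Isothermal: W = nRT ln(V₂/V₁) = P₁V₁ ln(V₂/V₁).
P₁V₁ = (806 kPa)(17.5 L) = 14105 J.
W = 14105 × ln(38.3/17.5) = 14105 × 0.7832
W_by_gas = 11048 J.

W ≈ 11.0 kJ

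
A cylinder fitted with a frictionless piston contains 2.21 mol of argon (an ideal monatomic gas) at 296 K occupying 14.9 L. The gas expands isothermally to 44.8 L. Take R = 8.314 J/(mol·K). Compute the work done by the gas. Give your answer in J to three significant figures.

Isothermal: W = nRT ln(V₂/V₁).
W = (2.21)(8.314)(296) × ln(44.8/14.9)
  = 5439 × 1.101
W_by_gas = 5987 J.

W ≈ 5990 J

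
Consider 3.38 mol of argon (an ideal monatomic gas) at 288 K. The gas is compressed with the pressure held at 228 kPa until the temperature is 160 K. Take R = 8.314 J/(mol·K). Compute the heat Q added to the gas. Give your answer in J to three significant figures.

Q ≈ -8990 J

Isobaric: W = nRΔT = (3.38)(8.314)(-128) = -3597 J.
ΔU = nCᵥΔT with Cᵥ = 3R/2: ΔU = (3.38)(12.47)(-128) = -5395 J.
Q = ΔU + W = -5395 − 3597 = -8992 J.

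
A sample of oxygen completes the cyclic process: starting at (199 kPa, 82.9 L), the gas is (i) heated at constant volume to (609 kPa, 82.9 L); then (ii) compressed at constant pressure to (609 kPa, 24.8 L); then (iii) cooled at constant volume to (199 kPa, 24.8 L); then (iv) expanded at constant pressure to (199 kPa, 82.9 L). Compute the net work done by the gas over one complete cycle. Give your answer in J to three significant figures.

Constant-volume legs do no work.
W(ii) = (609)(24.8 − 82.9) = -35383 J; W(iv) = (199)(82.9 − 24.8) = 11562 J.
W_net = -35383 + 11562 = -23821 J (the counter-clockwise enclosed area).

W_net ≈ -23800 J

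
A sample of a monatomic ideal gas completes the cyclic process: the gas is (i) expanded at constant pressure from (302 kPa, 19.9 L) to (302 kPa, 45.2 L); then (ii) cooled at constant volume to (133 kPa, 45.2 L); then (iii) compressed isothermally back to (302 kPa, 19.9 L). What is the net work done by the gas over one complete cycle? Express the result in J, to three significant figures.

Leg (i): W = PΔV = (302)(45.2 − 19.9) = 7641 J.
Leg (ii): W = 0.
Leg (iii): W = PᵢVᵢ ln(V_f/Vᵢ) = (6012) ln(19.9/45.2) = -4932 J.
W_net = 7641 − 4932 = 2709 J.

W_net ≈ 2710 J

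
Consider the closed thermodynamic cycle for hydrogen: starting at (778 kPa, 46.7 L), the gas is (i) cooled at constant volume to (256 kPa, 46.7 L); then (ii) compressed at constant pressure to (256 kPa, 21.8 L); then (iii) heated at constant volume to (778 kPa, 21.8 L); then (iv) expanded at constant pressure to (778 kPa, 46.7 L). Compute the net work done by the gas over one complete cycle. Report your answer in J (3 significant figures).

W_net ≈ 13000 J

Constant-volume legs do no work.
W(ii) = (256)(21.8 − 46.7) = -6374 J; W(iv) = (778)(46.7 − 21.8) = 19372 J.
W_net = -6374 + 19372 = 12998 J (the clockwise enclosed area).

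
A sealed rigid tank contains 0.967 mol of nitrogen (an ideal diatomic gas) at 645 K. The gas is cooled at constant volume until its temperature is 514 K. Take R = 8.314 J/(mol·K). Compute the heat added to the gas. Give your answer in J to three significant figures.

Q ≈ -2630 J

Constant volume ⇒ W = 0, so Q = ΔU = nCᵥΔT with Cᵥ = 5R/2 = 20.79 J/(mol·K).
ΔU = (0.967)(20.79)(514 − 645) = -2633 J.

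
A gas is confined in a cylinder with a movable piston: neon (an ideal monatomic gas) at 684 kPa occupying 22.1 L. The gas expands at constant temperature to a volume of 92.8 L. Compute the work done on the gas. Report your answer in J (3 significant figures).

W ≈ -21700 J

Isothermal: W = nRT ln(V₂/V₁) = P₁V₁ ln(V₂/V₁).
P₁V₁ = (684 kPa)(22.1 L) = 15116 J.
W = 15116 × ln(92.8/22.1) = 15116 × 1.435
W_by_gas = 21690 J; work on gas = −W_by = -21690 J.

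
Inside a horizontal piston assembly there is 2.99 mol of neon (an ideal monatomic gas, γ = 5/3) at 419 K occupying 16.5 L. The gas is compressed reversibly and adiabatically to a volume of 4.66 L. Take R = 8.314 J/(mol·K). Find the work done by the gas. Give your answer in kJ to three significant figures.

Adiabatic: TV^(γ−1) = const with γ = 5/3.
T₂ = T₁ (V₁/V₂)^(γ−1) = 419 × (16.5/4.66)^0.667 = 419 × 2.323 = 973.4 K.
W_by = nCᵥ(T₁ − T₂) = (2.99)(12.47)(419 − 973.4) = -20672 J.

W ≈ -20.7 kJ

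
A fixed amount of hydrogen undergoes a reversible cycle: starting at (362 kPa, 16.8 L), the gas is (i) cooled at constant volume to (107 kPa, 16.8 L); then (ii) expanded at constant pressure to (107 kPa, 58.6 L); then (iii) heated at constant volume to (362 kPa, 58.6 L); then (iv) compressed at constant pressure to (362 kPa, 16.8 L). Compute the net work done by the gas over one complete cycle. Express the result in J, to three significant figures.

Constant-volume legs do no work.
W(ii) = (107)(58.6 − 16.8) = 4473 J; W(iv) = (362)(16.8 − 58.6) = -15132 J.
W_net = 4473 − 15132 = -10659 J (the counter-clockwise enclosed area).

W_net ≈ -10700 J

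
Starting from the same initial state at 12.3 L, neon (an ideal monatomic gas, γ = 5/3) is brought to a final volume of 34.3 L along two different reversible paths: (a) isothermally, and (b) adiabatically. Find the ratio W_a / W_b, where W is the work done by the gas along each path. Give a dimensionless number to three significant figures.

Path (a) isothermal: W = P₁V₁ ln(V₂/V₁) → W_a/(P₁V₁) = 1.026.
Path (b) adiabatic: W = P₁V₁(1 − (V₁/V₂)^(γ−1))/(γ−1) → W_b/(P₁V₁) = 0.7429.
W_a / W_b = 1.026 / 0.7429 = 1.381.

W_a / W_b ≈ 1.38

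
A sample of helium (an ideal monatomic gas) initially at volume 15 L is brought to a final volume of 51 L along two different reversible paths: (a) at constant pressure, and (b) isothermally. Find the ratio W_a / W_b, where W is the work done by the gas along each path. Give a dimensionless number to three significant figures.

W_a / W_b ≈ 1.96

Path (a) isobaric: W = P₁(V₂ − V₁) → W_a/(P₁V₁) = 2.4.
Path (b) isothermal: W = P₁V₁ ln(V₂/V₁) → W_b/(P₁V₁) = 1.224.
W_a / W_b = 2.4 / 1.224 = 1.961.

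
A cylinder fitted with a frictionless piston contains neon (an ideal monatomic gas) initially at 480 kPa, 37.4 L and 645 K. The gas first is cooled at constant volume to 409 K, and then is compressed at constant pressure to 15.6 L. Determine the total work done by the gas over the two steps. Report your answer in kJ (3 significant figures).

W_total ≈ -6.64 kJ

Step 1 (isochoric): W = 0 (constant volume).
After step 1: P = 304.4 kPa (V unchanged).
Step 2 (isobaric): W = PΔV = (304.4 kPa)(15.6 − 37.4 L) = -6635 J.
W_total = 0 − 6635 = -6635 J.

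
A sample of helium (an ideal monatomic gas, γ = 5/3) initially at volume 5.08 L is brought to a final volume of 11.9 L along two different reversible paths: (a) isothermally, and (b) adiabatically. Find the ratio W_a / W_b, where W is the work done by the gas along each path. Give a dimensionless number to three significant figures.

Path (a) isothermal: W = P₁V₁ ln(V₂/V₁) → W_a/(P₁V₁) = 0.8512.
Path (b) adiabatic: W = P₁V₁(1 − (V₁/V₂)^(γ−1))/(γ−1) → W_b/(P₁V₁) = 0.6496.
W_a / W_b = 0.8512 / 0.6496 = 1.31.

W_a / W_b ≈ 1.31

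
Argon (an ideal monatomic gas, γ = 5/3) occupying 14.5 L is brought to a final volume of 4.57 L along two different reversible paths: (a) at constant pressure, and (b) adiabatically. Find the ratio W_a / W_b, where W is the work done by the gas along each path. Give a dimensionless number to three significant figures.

Path (a) isobaric: W = P₁(V₂ − V₁) → W_a/(P₁V₁) = -0.6848.
Path (b) adiabatic: W = P₁V₁(1 − (V₁/V₂)^(γ−1))/(γ−1) → W_b/(P₁V₁) = -1.739.
W_a / W_b = -0.6848 / -1.739 = 0.3938.

W_a / W_b ≈ 0.394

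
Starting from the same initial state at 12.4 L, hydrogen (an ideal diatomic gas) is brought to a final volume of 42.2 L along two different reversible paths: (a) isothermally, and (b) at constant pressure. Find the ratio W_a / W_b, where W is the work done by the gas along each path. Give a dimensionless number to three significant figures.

W_a / W_b ≈ 0.510

Path (a) isothermal: W = P₁V₁ ln(V₂/V₁) → W_a/(P₁V₁) = 1.225.
Path (b) isobaric: W = P₁(V₂ − V₁) → W_b/(P₁V₁) = 2.403.
W_a / W_b = 1.225 / 2.403 = 0.5096.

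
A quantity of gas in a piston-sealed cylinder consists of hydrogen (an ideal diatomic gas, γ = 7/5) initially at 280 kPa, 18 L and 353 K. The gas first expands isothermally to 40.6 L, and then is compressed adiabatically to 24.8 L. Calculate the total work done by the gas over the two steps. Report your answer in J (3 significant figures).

Step 1 (isothermal): W = P₁V₁ ln(V₂/V₁) = (5040) ln(40.6/18) = 4100 J.
After step 1: P = 124.1 kPa, V = 40.6 L, T = 353 K.
Step 2 (adiabatic): W = (P₁V₁ − P₂V₂)/(γ−1) = (5040 − 6138)/0.4 = -2746 J.
W_total = 4100 − 2746 = 1353 J.

W_total ≈ 1350 J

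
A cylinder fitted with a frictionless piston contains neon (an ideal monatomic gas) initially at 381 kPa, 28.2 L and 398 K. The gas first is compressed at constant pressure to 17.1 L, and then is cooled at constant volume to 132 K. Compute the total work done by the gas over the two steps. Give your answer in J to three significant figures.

Step 1 (isobaric): W = PΔV = (381 kPa)(17.1 − 28.2 L) = -4229 J.
Step 2 (isochoric): W = 0 (constant volume).
W_total = -4229 + 0 = -4229 J.

W_total ≈ -4230 J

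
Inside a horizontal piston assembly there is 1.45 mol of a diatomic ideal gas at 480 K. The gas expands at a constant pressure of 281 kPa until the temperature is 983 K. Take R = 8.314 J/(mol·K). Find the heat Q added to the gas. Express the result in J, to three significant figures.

Q ≈ 21200 J

Isobaric: W = nRΔT = (1.45)(8.314)(503) = 6064 J.
ΔU = nCᵥΔT with Cᵥ = 5R/2: ΔU = (1.45)(20.79)(503) = 15160 J.
Q = ΔU + W = 15160 + 6064 = 21223 J.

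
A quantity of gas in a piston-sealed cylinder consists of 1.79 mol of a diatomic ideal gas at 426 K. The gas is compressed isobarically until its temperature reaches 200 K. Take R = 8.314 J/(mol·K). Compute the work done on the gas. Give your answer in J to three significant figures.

W ≈ 3360 J

Isobaric: W = P ΔV = nR ΔT.
W = (1.79)(8.314)(200 − 426) = -3363 J.
Work on gas = −W_by = 3363 J.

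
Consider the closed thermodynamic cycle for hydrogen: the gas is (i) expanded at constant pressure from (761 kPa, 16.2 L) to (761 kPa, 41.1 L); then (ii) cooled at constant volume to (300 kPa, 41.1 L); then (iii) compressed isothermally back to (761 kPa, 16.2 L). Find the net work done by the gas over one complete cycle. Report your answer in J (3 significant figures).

W_net ≈ 7470 J

Leg (i): W = PΔV = (761)(41.1 − 16.2) = 18949 J.
Leg (ii): W = 0.
Leg (iii): W = PᵢVᵢ ln(V_f/Vᵢ) = (12330) ln(16.2/41.1) = -11479 J.
W_net = 18949 − 11479 = 7470 J.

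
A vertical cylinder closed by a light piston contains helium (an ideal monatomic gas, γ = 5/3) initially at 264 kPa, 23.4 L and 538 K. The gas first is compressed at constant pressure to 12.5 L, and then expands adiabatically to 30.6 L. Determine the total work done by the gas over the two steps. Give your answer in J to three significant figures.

Step 1 (isobaric): W = PΔV = (264 kPa)(12.5 − 23.4 L) = -2878 J.
After step 1: P = 264 kPa, V = 12.5 L, T = 287.4 K.
Step 2 (adiabatic): W = (P₁V₁ − P₂V₂)/(γ−1) = (3300 − 1817)/0.667 = 2225 J.
W_total = -2878 + 2225 = -652.8 J.

W_total ≈ -653 J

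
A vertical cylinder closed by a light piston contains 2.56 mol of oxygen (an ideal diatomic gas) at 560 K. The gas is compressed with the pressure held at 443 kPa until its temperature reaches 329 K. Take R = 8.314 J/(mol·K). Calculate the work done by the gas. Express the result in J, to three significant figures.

W ≈ -4920 J

Isobaric: W = P ΔV = nR ΔT.
W = (2.56)(8.314)(329 − 560) = -4917 J.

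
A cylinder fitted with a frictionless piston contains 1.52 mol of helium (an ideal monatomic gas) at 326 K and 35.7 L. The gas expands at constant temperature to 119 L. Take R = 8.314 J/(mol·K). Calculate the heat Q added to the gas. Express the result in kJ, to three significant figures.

Q ≈ 4.96 kJ

Isothermal ⇒ ΔU = 0, so Q = W = nRT ln(V₂/V₁).
Q = (1.52)(8.314)(326) ln(119/35.7) = 4120 × 1.204 = 4960 J.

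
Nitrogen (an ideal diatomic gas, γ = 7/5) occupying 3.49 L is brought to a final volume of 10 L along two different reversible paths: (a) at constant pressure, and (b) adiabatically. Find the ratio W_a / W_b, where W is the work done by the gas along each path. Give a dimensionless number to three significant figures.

W_a / W_b ≈ 2.17

Path (a) isobaric: W = P₁(V₂ − V₁) → W_a/(P₁V₁) = 1.865.
Path (b) adiabatic: W = P₁V₁(1 − (V₁/V₂)^(γ−1))/(γ−1) → W_b/(P₁V₁) = 0.8591.
W_a / W_b = 1.865 / 0.8591 = 2.171.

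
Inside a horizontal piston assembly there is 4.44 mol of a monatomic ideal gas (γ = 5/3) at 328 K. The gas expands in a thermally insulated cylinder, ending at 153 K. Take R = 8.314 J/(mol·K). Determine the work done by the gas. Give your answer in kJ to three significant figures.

W ≈ 9.69 kJ

Adiabatic ⇒ Q = 0, so W_by = −ΔU = nCᵥ(T₁ − T₂).
Cᵥ = 3R/2 = 12.47 J/(mol·K).
W = (4.44)(12.47)(328 − 153) = 9690 J.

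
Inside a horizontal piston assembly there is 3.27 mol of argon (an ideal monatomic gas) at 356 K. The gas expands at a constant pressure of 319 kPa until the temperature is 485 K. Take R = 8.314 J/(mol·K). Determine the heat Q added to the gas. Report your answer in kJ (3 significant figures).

Q ≈ 8.77 kJ

Isobaric: W = nRΔT = (3.27)(8.314)(129) = 3507 J.
ΔU = nCᵥΔT with Cᵥ = 3R/2: ΔU = (3.27)(12.47)(129) = 5261 J.
Q = ΔU + W = 5261 + 3507 = 8768 J.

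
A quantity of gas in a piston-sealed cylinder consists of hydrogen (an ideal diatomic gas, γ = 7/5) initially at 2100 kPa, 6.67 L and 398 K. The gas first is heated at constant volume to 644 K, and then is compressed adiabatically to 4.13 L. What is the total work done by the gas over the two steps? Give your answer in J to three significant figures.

Step 1 (isochoric): W = 0 (constant volume).
After step 1: P = 3398 kPa (V unchanged).
Step 2 (adiabatic): W = (P₁V₁ − P₂V₂)/(γ−1) = (22665 − 27455)/0.4 = -11976 J.
W_total = 0 − 11976 = -11976 J.

W_total ≈ -12000 J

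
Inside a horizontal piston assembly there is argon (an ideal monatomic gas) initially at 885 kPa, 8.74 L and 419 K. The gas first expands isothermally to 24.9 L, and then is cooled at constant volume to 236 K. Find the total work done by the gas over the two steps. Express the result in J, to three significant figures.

W_total ≈ 8100 J

Step 1 (isothermal): W = P₁V₁ ln(V₂/V₁) = (7735) ln(24.9/8.74) = 8098 J.
Step 2 (isochoric): W = 0 (constant volume).
W_total = 8098 + 0 = 8098 J.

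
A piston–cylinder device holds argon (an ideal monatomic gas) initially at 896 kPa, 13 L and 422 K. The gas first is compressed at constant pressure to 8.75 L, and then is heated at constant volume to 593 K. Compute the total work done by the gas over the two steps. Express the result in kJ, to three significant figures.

Step 1 (isobaric): W = PΔV = (896 kPa)(8.75 − 13 L) = -3808 J.
Step 2 (isochoric): W = 0 (constant volume).
W_total = -3808 + 0 = -3808 J.

W_total ≈ -3.81 kJ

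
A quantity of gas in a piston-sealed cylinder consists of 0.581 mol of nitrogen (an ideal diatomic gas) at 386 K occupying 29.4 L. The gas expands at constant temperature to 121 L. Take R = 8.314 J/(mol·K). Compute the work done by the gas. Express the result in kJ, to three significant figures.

W ≈ 2.64 kJ

Isothermal: W = nRT ln(V₂/V₁).
W = (0.581)(8.314)(386) × ln(121/29.4)
  = 1865 × 1.415
W_by_gas = 2638 J.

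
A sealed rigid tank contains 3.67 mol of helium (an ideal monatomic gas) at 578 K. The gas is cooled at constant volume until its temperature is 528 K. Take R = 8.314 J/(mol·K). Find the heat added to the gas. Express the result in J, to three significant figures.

Constant volume ⇒ W = 0, so Q = ΔU = nCᵥΔT with Cᵥ = 3R/2 = 12.47 J/(mol·K).
ΔU = (3.67)(12.47)(528 − 578) = -2288 J.

Q ≈ -2290 J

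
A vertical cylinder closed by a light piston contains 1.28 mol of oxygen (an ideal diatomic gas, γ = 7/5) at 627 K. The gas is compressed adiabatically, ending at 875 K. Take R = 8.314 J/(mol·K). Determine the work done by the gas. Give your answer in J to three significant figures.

Adiabatic ⇒ Q = 0, so W_by = −ΔU = nCᵥ(T₁ − T₂).
Cᵥ = 5R/2 = 20.79 J/(mol·K).
W = (1.28)(20.79)(627 − 875) = -6598 J.

W ≈ -6600 J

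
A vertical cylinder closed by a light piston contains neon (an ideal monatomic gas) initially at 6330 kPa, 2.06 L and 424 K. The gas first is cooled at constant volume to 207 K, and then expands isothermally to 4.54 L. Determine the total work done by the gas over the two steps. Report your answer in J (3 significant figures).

W_total ≈ 5030 J

Step 1 (isochoric): W = 0 (constant volume).
After step 1: P = 3090 kPa (V unchanged).
Step 2 (isothermal): W = P₁V₁ ln(V₂/V₁) = (6366) ln(4.54/2.06) = 5031 J.
W_total = 0 + 5031 = 5031 J.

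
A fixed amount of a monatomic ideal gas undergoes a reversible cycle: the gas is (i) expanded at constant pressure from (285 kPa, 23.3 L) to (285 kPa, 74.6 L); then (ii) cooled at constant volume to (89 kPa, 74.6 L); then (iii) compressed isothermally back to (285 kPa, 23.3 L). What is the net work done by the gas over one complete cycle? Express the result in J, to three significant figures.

W_net ≈ 6890 J

Leg (i): W = PΔV = (285)(74.6 − 23.3) = 14620 J.
Leg (ii): W = 0.
Leg (iii): W = PᵢVᵢ ln(V_f/Vᵢ) = (6639) ln(23.3/74.6) = -7726 J.
W_net = 14620 − 7726 = 6894 J.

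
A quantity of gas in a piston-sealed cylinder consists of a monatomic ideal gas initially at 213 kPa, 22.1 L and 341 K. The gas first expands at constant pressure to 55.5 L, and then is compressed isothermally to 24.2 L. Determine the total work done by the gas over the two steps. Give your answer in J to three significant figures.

W_total ≈ -2700 J

Step 1 (isobaric): W = PΔV = (213 kPa)(55.5 − 22.1 L) = 7114 J.
After step 1: P = 213 kPa, V = 55.5 L, T = 856.4 K.
Step 2 (isothermal): W = P₁V₁ ln(V₂/V₁) = (11822) ln(24.2/55.5) = -9812 J.
W_total = 7114 − 9812 = -2698 J.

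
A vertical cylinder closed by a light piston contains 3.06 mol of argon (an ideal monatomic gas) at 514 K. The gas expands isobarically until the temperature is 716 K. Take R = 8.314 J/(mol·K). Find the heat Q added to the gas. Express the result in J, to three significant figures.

Isobaric: W = nRΔT = (3.06)(8.314)(202) = 5139 J.
ΔU = nCᵥΔT with Cᵥ = 3R/2: ΔU = (3.06)(12.47)(202) = 7709 J.
Q = ΔU + W = 7709 + 5139 = 12848 J.

Q ≈ 12800 J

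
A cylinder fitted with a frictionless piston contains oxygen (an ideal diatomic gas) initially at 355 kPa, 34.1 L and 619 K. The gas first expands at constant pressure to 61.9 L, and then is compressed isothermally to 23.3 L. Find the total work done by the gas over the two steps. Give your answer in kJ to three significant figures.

Step 1 (isobaric): W = PΔV = (355 kPa)(61.9 − 34.1 L) = 9869 J.
After step 1: P = 355 kPa, V = 61.9 L, T = 1124 K.
Step 2 (isothermal): W = P₁V₁ ln(V₂/V₁) = (21974) ln(23.3/61.9) = -21471 J.
W_total = 9869 − 21471 = -11602 J.

W_total ≈ -11.6 kJ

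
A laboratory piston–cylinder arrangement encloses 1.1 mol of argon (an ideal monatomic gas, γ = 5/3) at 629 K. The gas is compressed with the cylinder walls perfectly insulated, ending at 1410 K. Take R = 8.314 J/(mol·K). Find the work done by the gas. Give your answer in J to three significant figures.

Adiabatic ⇒ Q = 0, so W_by = −ΔU = nCᵥ(T₁ − T₂).
Cᵥ = 3R/2 = 12.47 J/(mol·K).
W = (1.1)(12.47)(629 − 1410) = -10714 J.

W ≈ -10700 J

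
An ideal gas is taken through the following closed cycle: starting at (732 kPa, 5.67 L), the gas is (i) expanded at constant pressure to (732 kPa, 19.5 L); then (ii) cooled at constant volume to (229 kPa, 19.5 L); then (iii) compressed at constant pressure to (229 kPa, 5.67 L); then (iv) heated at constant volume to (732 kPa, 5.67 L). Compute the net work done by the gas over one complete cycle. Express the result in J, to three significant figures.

W_net ≈ 6960 J

Constant-volume legs do no work.
W(i) = (732)(19.5 − 5.67) = 10124 J; W(iii) = (229)(5.67 − 19.5) = -3167 J.
W_net = 10124 − 3167 = 6956 J (the clockwise enclosed area).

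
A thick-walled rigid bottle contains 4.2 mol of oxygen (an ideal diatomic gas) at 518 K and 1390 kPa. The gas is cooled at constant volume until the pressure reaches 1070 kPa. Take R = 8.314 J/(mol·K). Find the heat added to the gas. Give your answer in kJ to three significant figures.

Constant volume ⇒ W = 0, so Q = ΔU = nCᵥΔT with Cᵥ = 5R/2 = 20.79 J/(mol·K).
At constant V, T₂/T₁ = P₂/P₁ ⇒ ΔT = T₁(P₂/P₁ − 1) = 518·(1070/1390 − 1) = -119.3 K.
ΔU = (4.2)(20.79)(-119.3) = -10410 J.

Q ≈ -10.4 kJ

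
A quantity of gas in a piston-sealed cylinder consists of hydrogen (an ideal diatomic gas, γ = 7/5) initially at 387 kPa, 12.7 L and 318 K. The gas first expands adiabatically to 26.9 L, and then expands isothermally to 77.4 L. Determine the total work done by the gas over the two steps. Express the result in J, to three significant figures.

W_total ≈ 7030 J

Step 1 (adiabatic): W = (P₁V₁ − P₂V₂)/(γ−1) = (4915 − 3640)/0.4 = 3187 J.
After step 1: P = 135.3 kPa, V = 26.9 L, T = 235.5 K.
Step 2 (isothermal): W = P₁V₁ ln(V₂/V₁) = (3640) ln(77.4/26.9) = 3847 J.
W_total = 3187 + 3847 = 7034 J.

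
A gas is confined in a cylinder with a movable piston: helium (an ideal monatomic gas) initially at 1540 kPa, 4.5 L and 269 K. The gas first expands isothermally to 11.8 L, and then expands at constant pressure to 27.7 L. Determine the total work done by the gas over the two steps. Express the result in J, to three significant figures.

W_total ≈ 16000 J

Step 1 (isothermal): W = P₁V₁ ln(V₂/V₁) = (6930) ln(11.8/4.5) = 6681 J.
After step 1: P = 587.3 kPa, V = 11.8 L, T = 269 K.
Step 2 (isobaric): W = PΔV = (587.3 kPa)(27.7 − 11.8 L) = 9338 J.
W_total = 6681 + 9338 = 16019 J.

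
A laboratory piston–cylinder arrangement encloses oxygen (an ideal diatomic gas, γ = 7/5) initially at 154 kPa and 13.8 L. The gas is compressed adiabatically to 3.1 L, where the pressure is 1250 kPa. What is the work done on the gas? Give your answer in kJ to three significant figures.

W ≈ 4.37 kJ

Adiabatic: W = (P₁V₁ − P₂V₂)/(γ − 1) with γ = 7/5.
P₁V₁ = 2125 J, P₂V₂ = 3875 J.
W = (2125 − 3875) / 0.4 = -4374 J.
Work on gas = −W_by = 4374 J.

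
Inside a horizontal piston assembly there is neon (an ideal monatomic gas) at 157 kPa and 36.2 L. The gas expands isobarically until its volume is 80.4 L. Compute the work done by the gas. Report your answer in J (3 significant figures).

Isobaric: W = P ΔV.
W = (157 kPa)(80.4 − 36.2 L) = (157)(44.2) = 6939 J.

W ≈ 6940 J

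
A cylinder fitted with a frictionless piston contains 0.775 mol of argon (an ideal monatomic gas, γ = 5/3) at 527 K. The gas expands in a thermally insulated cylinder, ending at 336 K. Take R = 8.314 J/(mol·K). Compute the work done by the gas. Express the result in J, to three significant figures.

Adiabatic ⇒ Q = 0, so W_by = −ΔU = nCᵥ(T₁ − T₂).
Cᵥ = 3R/2 = 12.47 J/(mol·K).
W = (0.775)(12.47)(527 − 336) = 1846 J.

W ≈ 1850 J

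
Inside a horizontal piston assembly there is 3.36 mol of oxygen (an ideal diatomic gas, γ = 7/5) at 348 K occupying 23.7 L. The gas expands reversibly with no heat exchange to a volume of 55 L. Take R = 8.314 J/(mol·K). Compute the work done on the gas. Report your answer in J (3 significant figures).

W ≈ -6950 J

Adiabatic: TV^(γ−1) = const with γ = 7/5.
T₂ = T₁ (V₁/V₂)^(γ−1) = 348 × (23.7/55)^0.4 = 348 × 0.7141 = 248.5 K.
W_by = nCᵥ(T₁ − T₂) = (3.36)(20.79)(348 − 248.5) = 6949 J.
Work on gas = −W_by = -6949 J.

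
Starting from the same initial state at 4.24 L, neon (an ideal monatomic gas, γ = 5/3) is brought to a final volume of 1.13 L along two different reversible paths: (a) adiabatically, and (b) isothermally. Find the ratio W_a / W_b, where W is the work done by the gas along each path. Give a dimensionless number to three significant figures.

W_a / W_b ≈ 1.60

Path (a) adiabatic: W = P₁V₁(1 − (V₁/V₂)^(γ−1))/(γ−1) → W_a/(P₁V₁) = -2.122.
Path (b) isothermal: W = P₁V₁ ln(V₂/V₁) → W_b/(P₁V₁) = -1.322.
W_a / W_b = -2.122 / -1.322 = 1.605.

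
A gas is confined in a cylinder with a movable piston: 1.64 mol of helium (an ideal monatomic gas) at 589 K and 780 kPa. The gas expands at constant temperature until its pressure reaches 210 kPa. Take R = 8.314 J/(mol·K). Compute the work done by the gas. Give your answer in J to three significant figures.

Isothermal process: W = nRT ln(V₂/V₁) = nRT ln(P₁/P₂).
W = (1.64)(8.314)(589) × ln(780/210)
  = 8031 × ln(3.714) = 8031 × 1.312
W_by_gas = 10538 J.

W ≈ 10500 J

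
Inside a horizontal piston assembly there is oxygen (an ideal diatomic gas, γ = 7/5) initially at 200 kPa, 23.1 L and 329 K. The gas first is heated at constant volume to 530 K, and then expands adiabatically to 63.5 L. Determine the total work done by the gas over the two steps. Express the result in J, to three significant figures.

Step 1 (isochoric): W = 0 (constant volume).
After step 1: P = 322.2 kPa (V unchanged).
Step 2 (adiabatic): W = (P₁V₁ − P₂V₂)/(γ−1) = (7443 − 4967)/0.4 = 6190 J.
W_total = 0 + 6190 = 6190 J.

W_total ≈ 6190 J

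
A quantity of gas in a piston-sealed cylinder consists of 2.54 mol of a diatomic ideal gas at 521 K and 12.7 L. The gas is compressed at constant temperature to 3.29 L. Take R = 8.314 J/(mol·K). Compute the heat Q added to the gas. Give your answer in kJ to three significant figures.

Isothermal ⇒ ΔU = 0, so Q = W = nRT ln(V₂/V₁).
Q = (2.54)(8.314)(521) ln(3.29/12.7) = 11002 × -1.351 = -14861 J.

Q ≈ -14.9 kJ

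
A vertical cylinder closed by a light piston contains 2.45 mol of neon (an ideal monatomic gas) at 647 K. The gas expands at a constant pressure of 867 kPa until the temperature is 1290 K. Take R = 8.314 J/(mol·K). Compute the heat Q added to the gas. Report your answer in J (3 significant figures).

Q ≈ 32700 J

Isobaric: W = nRΔT = (2.45)(8.314)(643) = 13097 J.
ΔU = nCᵥΔT with Cᵥ = 3R/2: ΔU = (2.45)(12.47)(643) = 19646 J.
Q = ΔU + W = 19646 + 13097 = 32744 J.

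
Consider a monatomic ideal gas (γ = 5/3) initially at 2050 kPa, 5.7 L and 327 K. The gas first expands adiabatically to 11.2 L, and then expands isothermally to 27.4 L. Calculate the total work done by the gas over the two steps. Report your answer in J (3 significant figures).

W_total ≈ 13000 J

Step 1 (adiabatic): W = (P₁V₁ − P₂V₂)/(γ−1) = (11685 − 7448)/0.667 = 6355 J.
After step 1: P = 665 kPa, V = 11.2 L, T = 208.4 K.
Step 2 (isothermal): W = P₁V₁ ln(V₂/V₁) = (7448) ln(27.4/11.2) = 6664 J.
W_total = 6355 + 6664 = 13018 J.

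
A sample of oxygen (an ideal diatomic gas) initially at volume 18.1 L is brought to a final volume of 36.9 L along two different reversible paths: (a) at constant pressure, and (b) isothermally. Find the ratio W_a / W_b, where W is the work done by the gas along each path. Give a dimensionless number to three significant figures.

W_a / W_b ≈ 1.46

Path (a) isobaric: W = P₁(V₂ − V₁) → W_a/(P₁V₁) = 1.039.
Path (b) isothermal: W = P₁V₁ ln(V₂/V₁) → W_b/(P₁V₁) = 0.7123.
W_a / W_b = 1.039 / 0.7123 = 1.458.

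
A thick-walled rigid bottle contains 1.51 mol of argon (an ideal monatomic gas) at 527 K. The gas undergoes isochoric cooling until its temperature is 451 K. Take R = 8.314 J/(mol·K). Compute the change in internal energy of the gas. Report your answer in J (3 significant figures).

ΔU ≈ -1430 J

Constant volume ⇒ W = 0, so Q = ΔU = nCᵥΔT with Cᵥ = 3R/2 = 12.47 J/(mol·K).
ΔU = (1.51)(12.47)(451 − 527) = -1431 J.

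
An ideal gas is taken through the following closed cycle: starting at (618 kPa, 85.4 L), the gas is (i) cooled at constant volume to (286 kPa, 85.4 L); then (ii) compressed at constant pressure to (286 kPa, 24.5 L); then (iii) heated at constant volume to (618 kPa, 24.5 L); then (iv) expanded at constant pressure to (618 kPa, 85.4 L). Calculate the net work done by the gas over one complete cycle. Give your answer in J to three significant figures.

W_net ≈ 20200 J

Constant-volume legs do no work.
W(ii) = (286)(24.5 − 85.4) = -17417 J; W(iv) = (618)(85.4 − 24.5) = 37636 J.
W_net = -17417 + 37636 = 20219 J (the clockwise enclosed area).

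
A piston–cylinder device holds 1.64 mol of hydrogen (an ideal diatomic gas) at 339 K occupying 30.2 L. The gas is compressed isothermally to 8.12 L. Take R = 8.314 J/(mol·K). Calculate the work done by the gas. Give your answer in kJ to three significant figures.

W ≈ -6.07 kJ

Isothermal: W = nRT ln(V₂/V₁).
W = (1.64)(8.314)(339) × ln(8.12/30.2)
  = 4622 × -1.314
W_by_gas = -6071 J.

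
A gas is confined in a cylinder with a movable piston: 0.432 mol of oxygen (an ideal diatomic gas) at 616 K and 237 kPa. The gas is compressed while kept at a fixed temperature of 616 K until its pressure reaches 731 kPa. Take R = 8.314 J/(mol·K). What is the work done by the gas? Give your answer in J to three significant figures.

W ≈ -2490 J

Isothermal process: W = nRT ln(V₂/V₁) = nRT ln(P₁/P₂).
W = (0.432)(8.314)(616) × ln(237/731)
  = 2212 × ln(0.3242) = 2212 × -1.126
W_by_gas = -2492 J.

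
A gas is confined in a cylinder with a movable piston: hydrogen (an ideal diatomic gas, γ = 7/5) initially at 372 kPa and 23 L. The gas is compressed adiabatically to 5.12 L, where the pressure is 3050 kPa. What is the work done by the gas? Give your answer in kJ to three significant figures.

Adiabatic: W = (P₁V₁ − P₂V₂)/(γ − 1) with γ = 7/5.
P₁V₁ = 8556 J, P₂V₂ = 15616 J.
W = (8556 − 15616) / 0.4 = -17650 J.

W ≈ -17.7 kJ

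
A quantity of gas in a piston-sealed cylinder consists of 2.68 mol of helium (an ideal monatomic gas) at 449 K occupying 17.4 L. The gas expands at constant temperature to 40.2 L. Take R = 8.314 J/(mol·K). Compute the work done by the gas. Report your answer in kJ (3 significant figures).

Isothermal: W = nRT ln(V₂/V₁).
W = (2.68)(8.314)(449) × ln(40.2/17.4)
  = 10004 × 0.8374
W_by_gas = 8378 J.

W ≈ 8.38 kJ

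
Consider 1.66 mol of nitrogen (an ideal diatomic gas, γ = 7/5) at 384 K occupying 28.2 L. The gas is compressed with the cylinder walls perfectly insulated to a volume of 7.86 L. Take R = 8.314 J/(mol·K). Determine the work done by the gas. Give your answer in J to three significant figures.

W ≈ -8840 J

Adiabatic: TV^(γ−1) = const with γ = 7/5.
T₂ = T₁ (V₁/V₂)^(γ−1) = 384 × (28.2/7.86)^0.4 = 384 × 1.667 = 640.1 K.
W_by = nCᵥ(T₁ − T₂) = (1.66)(20.79)(384 − 640.1) = -8837 J.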